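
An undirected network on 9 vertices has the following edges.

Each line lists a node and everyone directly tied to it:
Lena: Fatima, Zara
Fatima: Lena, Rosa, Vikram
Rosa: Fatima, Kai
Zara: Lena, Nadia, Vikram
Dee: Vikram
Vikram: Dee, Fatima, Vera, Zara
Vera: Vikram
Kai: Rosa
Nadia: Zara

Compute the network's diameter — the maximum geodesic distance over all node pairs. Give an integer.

Eccentricity of each node (its greatest distance to any other): Dee:4, Fatima:3, Kai:5, Lena:3, Nadia:5, Rosa:4, Vera:4, Vikram:3, Zara:4.
The maximum eccentricity is 5, realized for instance by the pair Nadia–Kai via Nadia – Zara – Lena – Fatima – Rosa – Kai. So the diameter is 5.

5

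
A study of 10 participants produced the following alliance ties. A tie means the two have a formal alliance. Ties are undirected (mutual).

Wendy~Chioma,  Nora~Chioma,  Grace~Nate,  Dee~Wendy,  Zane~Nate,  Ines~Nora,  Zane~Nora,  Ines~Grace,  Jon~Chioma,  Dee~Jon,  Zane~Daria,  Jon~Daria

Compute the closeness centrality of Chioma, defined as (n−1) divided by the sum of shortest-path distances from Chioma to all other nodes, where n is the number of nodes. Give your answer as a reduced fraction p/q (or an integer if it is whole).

9/17

Distances from Chioma: Daria:2, Dee:2, Grace:3, Ines:2, Jon:1, Nate:3, Nora:1, Wendy:1, Zane:2. Sum = 17.
n = 10, so closeness = 9/17.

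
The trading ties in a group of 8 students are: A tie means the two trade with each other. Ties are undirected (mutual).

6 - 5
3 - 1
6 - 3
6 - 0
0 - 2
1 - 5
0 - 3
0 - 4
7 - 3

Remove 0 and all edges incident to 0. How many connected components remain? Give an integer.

3

Without 0, the remaining ties split the others into: {1, 3, 5, 6, 7}; {2}; {4}.
That's 3 separate components.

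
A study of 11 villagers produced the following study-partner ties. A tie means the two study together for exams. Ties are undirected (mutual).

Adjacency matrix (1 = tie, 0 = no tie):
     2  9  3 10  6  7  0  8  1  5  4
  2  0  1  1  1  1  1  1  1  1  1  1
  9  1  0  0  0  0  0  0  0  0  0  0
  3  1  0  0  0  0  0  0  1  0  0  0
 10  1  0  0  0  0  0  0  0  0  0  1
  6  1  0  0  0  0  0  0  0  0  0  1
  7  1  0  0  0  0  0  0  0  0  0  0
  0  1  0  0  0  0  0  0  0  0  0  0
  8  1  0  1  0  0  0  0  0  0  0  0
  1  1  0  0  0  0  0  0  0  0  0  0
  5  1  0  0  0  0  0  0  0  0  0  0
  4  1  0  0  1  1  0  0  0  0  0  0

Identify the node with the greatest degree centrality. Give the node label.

Degrees — 0:1, 1:1, 2:10, 3:2, 4:3, 5:1, 6:2, 7:1, 8:2, 9:1, 10:2.
The maximum is 10, attained only by 2.

2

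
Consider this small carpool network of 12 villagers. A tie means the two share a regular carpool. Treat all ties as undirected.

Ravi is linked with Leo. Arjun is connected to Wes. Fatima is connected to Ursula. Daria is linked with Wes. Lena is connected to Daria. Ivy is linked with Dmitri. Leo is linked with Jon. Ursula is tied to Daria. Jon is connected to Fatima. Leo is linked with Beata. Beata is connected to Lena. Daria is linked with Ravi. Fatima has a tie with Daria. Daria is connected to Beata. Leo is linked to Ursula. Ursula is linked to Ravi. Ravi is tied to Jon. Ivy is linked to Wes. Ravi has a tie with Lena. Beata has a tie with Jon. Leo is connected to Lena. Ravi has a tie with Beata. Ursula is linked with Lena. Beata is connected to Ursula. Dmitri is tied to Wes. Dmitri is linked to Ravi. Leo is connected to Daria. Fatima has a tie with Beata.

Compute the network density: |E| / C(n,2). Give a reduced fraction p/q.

There are 28 edges and 12 nodes, so the maximum possible is C(12,2) = 66.
Density = 28/66 = 14/33.

14/33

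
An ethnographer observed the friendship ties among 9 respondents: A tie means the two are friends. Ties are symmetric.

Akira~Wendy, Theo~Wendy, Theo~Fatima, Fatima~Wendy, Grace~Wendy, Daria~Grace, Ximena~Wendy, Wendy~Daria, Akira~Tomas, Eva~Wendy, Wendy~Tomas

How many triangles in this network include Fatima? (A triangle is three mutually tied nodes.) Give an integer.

Fatima's neighbors: Theo and Wendy.
Neighbor pairs that are themselves tied: Fatima–Theo–Wendy. Each forms one triangle with Fatima, for 1 in total.

1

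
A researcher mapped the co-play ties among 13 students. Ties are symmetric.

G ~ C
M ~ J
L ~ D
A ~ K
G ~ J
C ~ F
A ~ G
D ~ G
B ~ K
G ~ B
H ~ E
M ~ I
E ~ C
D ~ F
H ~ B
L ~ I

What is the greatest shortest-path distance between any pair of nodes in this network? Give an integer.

5

Eccentricity of each node (its greatest distance to any other): A:4, B:4, C:4, D:3, E:5, F:4, G:3, H:5, I:5, J:3, K:5, L:4, M:4.
The maximum eccentricity is 5, realized for instance by the pair I–E via I – M – J – G – C – E. So the diameter is 5.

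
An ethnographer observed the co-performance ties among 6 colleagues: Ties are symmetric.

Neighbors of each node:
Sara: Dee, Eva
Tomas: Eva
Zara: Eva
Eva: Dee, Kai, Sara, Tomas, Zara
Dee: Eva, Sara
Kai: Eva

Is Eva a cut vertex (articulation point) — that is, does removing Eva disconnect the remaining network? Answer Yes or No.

Yes

Removing Eva leaves {Tomas} with no path to {Kai}, so the network splits into 4 components. Eva is a cut vertex.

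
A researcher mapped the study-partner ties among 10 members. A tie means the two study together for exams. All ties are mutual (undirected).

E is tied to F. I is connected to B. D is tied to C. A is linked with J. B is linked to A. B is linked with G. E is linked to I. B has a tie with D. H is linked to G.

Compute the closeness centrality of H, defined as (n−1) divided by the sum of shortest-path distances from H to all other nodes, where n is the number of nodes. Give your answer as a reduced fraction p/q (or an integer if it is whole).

9/29

Distances from H: A:3, B:2, C:4, D:3, E:4, F:5, G:1, I:3, J:4. Sum = 29.
n = 10, so closeness = 9/29.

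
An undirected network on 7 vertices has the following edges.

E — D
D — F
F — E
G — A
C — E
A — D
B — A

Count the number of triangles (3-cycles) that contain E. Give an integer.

E's neighbors: C, D, and F.
Neighbor pairs that are themselves tied: E–D–F. Each forms one triangle with E, for 1 in total.

1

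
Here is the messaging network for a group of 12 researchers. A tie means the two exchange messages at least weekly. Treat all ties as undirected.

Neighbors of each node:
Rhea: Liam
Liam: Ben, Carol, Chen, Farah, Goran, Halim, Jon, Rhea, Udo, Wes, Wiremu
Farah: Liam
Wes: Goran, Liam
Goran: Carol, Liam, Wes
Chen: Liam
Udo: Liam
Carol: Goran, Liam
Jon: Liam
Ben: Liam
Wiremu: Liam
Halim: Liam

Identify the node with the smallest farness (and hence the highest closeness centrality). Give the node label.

Farness (sum of distances to all others) for each node — Ben:21, Carol:20, Chen:21, Farah:21, Goran:19, Halim:21, Jon:21, Liam:11, Rhea:21, Udo:21, Wes:20, Wiremu:21.
The smallest farness is 11, for Liam, so Liam has the highest closeness.

Liam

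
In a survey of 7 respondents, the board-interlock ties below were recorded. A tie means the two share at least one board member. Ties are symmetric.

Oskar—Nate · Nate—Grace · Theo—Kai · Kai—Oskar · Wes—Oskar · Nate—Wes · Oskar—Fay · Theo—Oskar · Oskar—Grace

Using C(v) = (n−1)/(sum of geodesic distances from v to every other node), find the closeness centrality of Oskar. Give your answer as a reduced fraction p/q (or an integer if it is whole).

Distances from Oskar: Fay:1, Grace:1, Kai:1, Nate:1, Theo:1, Wes:1. Sum = 6.
n = 7, so closeness = 6/6 = 1.

1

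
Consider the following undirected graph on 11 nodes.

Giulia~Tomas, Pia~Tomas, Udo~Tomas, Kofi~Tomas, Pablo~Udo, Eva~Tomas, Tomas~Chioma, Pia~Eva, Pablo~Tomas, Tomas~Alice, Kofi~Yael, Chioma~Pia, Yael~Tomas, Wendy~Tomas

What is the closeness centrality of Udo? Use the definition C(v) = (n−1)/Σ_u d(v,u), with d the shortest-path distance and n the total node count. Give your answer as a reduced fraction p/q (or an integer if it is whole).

5/9

Distances from Udo: Alice:2, Chioma:2, Eva:2, Giulia:2, Kofi:2, Pablo:1, Pia:2, Tomas:1, Wendy:2, Yael:2. Sum = 18.
n = 11, so closeness = 10/18 = 5/9.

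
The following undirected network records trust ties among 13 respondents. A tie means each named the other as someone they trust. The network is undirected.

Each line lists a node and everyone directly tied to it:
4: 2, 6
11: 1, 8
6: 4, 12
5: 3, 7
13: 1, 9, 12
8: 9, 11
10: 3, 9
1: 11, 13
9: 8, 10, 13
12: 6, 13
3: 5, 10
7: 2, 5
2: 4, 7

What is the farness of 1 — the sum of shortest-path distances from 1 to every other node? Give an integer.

Distances from 1: 2:5, 3:4, 4:4, 5:5, 6:3, 7:6, 8:2, 9:2, 10:3, 11:1, 12:2, 13:1.
Sum = 5 + 4 + 4 + 5 + 3 + 6 + 2 + 2 + 3 + 1 + 2 + 1 = 38.

38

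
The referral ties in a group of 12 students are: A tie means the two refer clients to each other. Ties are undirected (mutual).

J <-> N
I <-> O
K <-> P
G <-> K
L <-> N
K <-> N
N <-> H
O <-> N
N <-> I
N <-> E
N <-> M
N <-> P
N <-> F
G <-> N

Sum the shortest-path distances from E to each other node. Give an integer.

Distances from E: F:2, G:2, H:2, I:2, J:2, K:2, L:2, M:2, N:1, O:2, P:2.
Sum = 2 + 2 + 2 + 2 + 2 + 2 + 2 + 2 + 1 + 2 + 2 = 21.

21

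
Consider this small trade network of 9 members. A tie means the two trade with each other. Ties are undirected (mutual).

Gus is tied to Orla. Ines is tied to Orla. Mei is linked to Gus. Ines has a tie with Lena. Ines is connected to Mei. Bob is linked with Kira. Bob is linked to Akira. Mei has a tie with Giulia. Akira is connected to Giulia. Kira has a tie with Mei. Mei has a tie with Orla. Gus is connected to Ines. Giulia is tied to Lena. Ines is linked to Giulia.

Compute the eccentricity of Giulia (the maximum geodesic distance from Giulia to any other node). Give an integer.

2

Distances from Giulia: Akira:1, Bob:2, Gus:2, Ines:1, Kira:2, Lena:1, Mei:1, Orla:2.
The largest is 2 (to Orla, Gus, Kira, and Bob), so the eccentricity of Giulia is 2.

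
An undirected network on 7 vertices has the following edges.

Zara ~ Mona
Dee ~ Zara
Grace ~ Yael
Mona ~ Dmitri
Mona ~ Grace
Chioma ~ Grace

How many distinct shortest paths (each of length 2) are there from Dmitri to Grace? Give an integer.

1

The shortest distance is 2, and the only length-2 path is Dmitri–Mona–Grace. So there is exactly 1 shortest path.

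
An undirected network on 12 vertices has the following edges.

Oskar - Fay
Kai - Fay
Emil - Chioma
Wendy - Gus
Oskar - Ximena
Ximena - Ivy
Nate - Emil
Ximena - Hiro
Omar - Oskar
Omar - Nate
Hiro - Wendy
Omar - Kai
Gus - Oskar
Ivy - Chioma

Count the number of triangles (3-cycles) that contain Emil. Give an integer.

Emil's neighbors are Chioma and Nate, but none of them are tied to each other, so no triangle contains Emil.

0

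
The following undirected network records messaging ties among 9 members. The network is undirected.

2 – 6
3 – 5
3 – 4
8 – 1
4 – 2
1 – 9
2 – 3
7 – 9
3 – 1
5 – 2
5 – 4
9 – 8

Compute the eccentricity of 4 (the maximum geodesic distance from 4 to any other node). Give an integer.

4

Distances from 4: 1:2, 2:1, 3:1, 5:1, 6:2, 7:4, 8:3, 9:3.
The largest is 4 (to 7), so the eccentricity of 4 is 4.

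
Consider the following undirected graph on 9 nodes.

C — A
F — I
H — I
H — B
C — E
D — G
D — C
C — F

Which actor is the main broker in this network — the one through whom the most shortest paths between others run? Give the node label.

C

Unnormalized betweenness of each node: A:0, B:0, C:21, D:7, E:0, F:15, G:0, H:7, I:12.
C has the largest value, 21, making it the main broker — the node through which the most shortest paths run.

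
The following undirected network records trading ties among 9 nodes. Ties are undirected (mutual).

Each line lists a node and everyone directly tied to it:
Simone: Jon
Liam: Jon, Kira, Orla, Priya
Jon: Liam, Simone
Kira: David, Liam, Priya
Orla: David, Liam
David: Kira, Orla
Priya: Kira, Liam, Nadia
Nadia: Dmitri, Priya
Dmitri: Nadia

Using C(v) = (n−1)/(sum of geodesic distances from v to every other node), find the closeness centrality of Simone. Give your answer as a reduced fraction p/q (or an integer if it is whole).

8/25

Distances from Simone: David:4, Dmitri:5, Jon:1, Kira:3, Liam:2, Nadia:4, Orla:3, Priya:3. Sum = 25.
n = 9, so closeness = 8/25.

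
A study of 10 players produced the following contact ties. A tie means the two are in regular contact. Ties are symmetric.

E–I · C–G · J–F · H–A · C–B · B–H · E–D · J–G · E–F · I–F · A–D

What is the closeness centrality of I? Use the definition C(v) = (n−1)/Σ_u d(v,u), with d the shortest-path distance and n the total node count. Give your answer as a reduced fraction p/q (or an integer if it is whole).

Distances from I: A:3, B:5, C:4, D:2, E:1, F:1, G:3, H:4, J:2. Sum = 25.
n = 10, so closeness = 9/25.

9/25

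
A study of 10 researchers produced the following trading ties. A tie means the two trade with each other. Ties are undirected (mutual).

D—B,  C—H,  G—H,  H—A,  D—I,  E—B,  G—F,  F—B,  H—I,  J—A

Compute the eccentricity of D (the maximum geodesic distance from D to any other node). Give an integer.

Distances from D: A:3, B:1, C:3, E:2, F:2, G:3, H:2, I:1, J:4.
The largest is 4 (to J), so the eccentricity of D is 4.

4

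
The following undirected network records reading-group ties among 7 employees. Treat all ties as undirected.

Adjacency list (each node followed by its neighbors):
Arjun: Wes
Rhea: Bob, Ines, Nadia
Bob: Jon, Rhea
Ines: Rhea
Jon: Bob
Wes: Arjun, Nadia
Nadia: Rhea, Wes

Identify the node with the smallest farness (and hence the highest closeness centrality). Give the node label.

Farness (sum of distances to all others) for each node — Arjun:19, Bob:13, Ines:15, Jon:18, Nadia:11, Rhea:10, Wes:14.
The smallest farness is 10, for Rhea, so Rhea has the highest closeness.

Rhea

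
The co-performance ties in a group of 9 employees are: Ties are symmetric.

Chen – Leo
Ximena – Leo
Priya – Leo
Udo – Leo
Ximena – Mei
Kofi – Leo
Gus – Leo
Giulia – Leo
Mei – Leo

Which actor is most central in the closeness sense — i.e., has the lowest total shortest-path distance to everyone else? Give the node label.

Farness (sum of distances to all others) for each node — Chen:15, Giulia:15, Gus:15, Kofi:15, Leo:8, Mei:14, Priya:15, Udo:15, Ximena:14.
The smallest farness is 8, for Leo, so Leo has the highest closeness.

Leo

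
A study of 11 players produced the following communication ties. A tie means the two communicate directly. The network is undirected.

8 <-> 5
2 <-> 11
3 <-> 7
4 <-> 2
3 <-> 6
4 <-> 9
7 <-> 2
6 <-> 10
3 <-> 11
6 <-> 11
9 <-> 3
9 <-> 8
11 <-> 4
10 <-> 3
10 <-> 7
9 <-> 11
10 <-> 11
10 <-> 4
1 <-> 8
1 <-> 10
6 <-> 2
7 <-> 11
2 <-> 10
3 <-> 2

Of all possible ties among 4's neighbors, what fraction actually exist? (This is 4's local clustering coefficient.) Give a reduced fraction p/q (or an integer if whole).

2/3

4's neighbors: 2, 9, 10, and 11 (k = 4).
Possible neighbor pairs: C(4,2) = 6. Edges among them: 2–10, 2–11, 9–11, 10–11 → e = 4.
Clustering(4) = 4/6 = 2/3.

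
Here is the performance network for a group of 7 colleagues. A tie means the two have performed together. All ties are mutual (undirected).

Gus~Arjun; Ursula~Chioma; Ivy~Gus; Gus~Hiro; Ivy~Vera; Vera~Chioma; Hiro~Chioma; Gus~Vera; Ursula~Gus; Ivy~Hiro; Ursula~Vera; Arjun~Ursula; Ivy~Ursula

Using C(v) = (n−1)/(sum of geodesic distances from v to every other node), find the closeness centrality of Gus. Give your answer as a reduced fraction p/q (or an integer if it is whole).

Distances from Gus: Arjun:1, Chioma:2, Hiro:1, Ivy:1, Ursula:1, Vera:1. Sum = 7.
n = 7, so closeness = 6/7.

6/7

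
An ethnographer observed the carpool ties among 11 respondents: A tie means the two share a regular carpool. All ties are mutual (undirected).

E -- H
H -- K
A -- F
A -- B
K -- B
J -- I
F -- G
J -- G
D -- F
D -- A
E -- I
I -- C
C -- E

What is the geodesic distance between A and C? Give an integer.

5

One shortest route is A – F – G – J – I – C, which uses 5 edges, and at distance 4 from A we only reach {E, I}, which does not include C. So d(A,C) = 5.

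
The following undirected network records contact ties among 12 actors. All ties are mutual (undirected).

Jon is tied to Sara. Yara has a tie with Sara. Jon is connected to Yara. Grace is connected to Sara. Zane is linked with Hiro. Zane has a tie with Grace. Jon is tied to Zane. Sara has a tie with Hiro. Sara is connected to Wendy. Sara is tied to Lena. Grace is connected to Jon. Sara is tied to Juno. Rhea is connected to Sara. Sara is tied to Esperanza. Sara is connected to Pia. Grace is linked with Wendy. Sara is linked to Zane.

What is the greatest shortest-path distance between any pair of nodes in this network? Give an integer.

2

Eccentricity of each node (its greatest distance to any other): Esperanza:2, Grace:2, Hiro:2, Jon:2, Juno:2, Lena:2, Pia:2, Rhea:2, Sara:1, Wendy:2, Yara:2, Zane:2.
The maximum eccentricity is 2, realized for instance by the pair Yara–Rhea via Yara – Sara – Rhea. So the diameter is 2.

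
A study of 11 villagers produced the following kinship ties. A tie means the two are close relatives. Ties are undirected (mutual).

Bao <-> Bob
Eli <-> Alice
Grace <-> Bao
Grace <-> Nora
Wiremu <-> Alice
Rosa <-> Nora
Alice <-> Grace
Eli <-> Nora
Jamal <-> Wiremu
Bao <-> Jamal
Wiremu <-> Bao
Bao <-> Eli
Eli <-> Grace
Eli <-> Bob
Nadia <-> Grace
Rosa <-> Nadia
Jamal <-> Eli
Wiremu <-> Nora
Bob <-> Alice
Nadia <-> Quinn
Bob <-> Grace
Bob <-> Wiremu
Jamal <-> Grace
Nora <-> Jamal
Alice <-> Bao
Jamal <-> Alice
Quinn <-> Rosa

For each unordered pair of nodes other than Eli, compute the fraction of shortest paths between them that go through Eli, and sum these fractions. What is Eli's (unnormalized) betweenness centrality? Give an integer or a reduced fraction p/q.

Pairs whose geodesics pass through Eli — Rosa–Bao: 1/5; Rosa–Bob: 1/4; Rosa–Alice: 1/5; Bao–Nora: 1/4; Bob–Nora: 1/3; Bob–Jamal: 1/5; Alice–Nora: 1/4.
All other pairs contribute 0.
Summing the contributions gives betweenness(Eli) = 101/60.

101/60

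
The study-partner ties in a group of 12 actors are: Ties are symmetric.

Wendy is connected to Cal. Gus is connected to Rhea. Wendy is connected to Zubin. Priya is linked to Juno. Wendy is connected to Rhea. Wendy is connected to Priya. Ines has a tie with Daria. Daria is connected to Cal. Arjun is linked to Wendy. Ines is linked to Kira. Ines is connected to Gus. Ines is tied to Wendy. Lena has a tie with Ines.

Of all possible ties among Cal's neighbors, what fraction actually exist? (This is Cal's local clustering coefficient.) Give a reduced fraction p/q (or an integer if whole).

Cal's neighbors: Daria and Wendy (k = 2).
Possible neighbor pairs: C(2,2) = 1. Edges among them: none → e = 0.
Clustering(Cal) = 0/1.

0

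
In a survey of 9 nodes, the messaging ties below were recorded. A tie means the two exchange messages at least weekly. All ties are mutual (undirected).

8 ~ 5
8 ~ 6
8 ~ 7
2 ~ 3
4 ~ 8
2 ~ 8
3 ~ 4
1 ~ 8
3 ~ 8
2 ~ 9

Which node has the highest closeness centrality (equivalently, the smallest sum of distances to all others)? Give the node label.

Farness (sum of distances to all others) for each node — 1:16, 2:13, 3:13, 4:15, 5:16, 6:16, 7:16, 8:9, 9:20.
The smallest farness is 9, for 8, so 8 has the highest closeness.

8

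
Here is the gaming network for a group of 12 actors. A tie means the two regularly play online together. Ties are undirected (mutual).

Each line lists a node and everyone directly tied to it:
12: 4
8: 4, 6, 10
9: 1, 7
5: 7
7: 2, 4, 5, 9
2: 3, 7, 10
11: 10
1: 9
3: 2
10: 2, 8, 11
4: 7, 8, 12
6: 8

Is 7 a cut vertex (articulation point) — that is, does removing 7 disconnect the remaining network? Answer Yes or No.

Removing 7 leaves {1 and 9} with no path to {2, 3, 4, 6, 8, 10, 11, and 12}, so the network splits into 3 components. 7 is a cut vertex.

Yes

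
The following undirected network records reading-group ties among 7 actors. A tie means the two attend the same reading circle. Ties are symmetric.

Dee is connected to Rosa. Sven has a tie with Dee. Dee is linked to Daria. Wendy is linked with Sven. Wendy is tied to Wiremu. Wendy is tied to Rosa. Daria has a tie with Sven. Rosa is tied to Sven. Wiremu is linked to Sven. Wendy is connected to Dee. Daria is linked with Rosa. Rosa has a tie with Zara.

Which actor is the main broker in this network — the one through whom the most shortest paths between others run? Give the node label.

Rosa

Unnormalized betweenness of each node: Daria:0, Dee:1/3, Rosa:16/3, Sven:17/6, Wendy:3/2, Wiremu:0, Zara:0.
Rosa has the largest value, 16/3, making it the main broker — the node through which the most shortest paths run.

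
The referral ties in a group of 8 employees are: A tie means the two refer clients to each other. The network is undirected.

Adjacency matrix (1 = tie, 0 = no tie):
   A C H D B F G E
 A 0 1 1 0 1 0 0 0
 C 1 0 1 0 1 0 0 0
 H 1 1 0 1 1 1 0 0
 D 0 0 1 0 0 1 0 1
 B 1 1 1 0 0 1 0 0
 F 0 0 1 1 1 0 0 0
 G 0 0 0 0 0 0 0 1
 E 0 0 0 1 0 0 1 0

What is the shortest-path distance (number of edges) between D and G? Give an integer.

One shortest route is D – E – G, which uses 2 edges, and D and G are not directly tied, so nothing shorter exists. So d(D,G) = 2.

2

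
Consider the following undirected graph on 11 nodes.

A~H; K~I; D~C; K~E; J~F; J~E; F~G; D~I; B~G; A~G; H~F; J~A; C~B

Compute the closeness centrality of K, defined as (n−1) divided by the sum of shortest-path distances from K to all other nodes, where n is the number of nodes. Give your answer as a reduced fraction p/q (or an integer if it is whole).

Distances from K: A:3, B:4, C:3, D:2, E:1, F:3, G:4, H:4, I:1, J:2. Sum = 27.
n = 11, so closeness = 10/27.

10/27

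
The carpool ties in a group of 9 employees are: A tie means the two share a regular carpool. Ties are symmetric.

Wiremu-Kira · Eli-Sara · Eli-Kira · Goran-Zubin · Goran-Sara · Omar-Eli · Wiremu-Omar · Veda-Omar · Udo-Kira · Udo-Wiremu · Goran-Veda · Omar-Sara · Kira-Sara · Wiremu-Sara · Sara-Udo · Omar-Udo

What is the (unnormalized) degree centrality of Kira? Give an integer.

Kira is directly tied to Eli, Sara, Udo, and Wiremu. That is 4 neighbors, so the degree of Kira is 4.

4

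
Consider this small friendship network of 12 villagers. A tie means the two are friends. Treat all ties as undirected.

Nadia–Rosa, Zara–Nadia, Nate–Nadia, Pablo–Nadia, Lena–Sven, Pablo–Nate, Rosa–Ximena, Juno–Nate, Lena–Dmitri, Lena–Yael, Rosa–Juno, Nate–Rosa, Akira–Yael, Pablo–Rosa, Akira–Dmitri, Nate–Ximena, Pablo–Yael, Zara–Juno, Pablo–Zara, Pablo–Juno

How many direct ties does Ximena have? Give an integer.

Ximena is directly tied to Nate and Rosa. That is 2 neighbors, so the degree of Ximena is 2.

2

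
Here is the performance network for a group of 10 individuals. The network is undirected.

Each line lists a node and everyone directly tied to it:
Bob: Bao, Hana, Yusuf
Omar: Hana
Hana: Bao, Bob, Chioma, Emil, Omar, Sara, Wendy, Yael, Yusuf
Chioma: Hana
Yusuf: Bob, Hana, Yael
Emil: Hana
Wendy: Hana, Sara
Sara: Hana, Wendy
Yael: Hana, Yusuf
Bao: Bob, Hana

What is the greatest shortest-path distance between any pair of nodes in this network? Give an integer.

Eccentricity of each node (its greatest distance to any other): Bao:2, Bob:2, Chioma:2, Emil:2, Hana:1, Omar:2, Sara:2, Wendy:2, Yael:2, Yusuf:2.
The maximum eccentricity is 2, realized for instance by the pair Emil–Yusuf via Emil – Hana – Yusuf. So the diameter is 2.

2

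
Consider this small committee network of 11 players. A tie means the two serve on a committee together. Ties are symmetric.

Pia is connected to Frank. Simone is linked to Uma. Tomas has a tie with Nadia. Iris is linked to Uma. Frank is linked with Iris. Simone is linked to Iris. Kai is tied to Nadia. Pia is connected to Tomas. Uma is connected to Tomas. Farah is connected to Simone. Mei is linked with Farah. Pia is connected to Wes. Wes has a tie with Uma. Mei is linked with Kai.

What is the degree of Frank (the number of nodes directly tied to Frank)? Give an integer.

2

Frank is directly tied to Iris and Pia. That is 2 neighbors, so the degree of Frank is 2.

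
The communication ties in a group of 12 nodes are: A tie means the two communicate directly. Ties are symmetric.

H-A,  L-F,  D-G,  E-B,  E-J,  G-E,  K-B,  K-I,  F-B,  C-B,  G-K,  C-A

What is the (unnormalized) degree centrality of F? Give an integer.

2

F is directly tied to B and L. That is 2 neighbors, so the degree of F is 2.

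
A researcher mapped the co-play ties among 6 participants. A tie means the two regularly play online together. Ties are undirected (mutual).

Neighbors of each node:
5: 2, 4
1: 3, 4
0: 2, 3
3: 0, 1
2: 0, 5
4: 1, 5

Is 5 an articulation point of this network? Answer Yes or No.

No

Even without 5, every remaining node can still reach every other (the residual graph is connected), so 5 is not a cut vertex.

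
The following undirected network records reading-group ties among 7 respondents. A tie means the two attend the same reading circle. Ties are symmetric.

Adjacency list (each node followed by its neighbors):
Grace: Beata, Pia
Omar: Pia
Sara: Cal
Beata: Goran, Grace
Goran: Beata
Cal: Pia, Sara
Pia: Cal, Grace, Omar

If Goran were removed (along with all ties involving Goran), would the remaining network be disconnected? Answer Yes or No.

No

Even without Goran, every remaining node can still reach every other (the residual graph is connected), so Goran is not a cut vertex.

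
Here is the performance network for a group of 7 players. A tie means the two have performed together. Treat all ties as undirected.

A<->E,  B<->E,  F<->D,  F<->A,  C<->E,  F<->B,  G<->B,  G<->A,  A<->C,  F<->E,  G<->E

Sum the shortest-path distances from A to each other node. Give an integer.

8

Distances from A: B:2, C:1, D:2, E:1, F:1, G:1.
Sum = 2 + 1 + 2 + 1 + 1 + 1 = 8.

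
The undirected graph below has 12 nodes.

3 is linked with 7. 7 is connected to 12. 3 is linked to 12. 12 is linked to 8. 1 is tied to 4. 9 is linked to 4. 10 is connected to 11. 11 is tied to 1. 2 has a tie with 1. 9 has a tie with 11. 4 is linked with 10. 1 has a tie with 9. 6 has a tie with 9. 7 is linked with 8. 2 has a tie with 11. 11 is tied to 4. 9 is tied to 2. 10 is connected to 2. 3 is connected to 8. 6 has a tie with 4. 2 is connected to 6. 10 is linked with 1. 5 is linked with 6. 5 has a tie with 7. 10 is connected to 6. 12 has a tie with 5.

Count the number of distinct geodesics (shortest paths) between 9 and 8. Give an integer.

2

The shortest distance is 4. The length-4 paths are: 9–6–5–12–8; 9–6–5–7–8.
That gives 2 distinct shortest paths.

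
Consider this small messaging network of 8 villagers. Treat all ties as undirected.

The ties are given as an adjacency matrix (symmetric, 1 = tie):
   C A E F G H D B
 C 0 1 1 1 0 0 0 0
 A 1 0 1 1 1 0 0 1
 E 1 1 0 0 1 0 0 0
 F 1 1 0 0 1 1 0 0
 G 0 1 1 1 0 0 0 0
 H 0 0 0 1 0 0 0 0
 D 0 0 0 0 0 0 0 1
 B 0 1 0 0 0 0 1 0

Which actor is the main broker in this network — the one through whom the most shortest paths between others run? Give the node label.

A

Unnormalized betweenness of each node: A:11, B:6, C:2/3, D:0, E:1/3, F:19/3, G:2/3, H:0.
A has the largest value, 11, making it the main broker — the node through which the most shortest paths run.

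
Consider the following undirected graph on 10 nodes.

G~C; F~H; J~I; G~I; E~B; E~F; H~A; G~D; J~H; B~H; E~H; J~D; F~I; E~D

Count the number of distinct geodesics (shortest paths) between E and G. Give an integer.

The shortest distance is 2, and the only length-2 path is E–D–G. So there is exactly 1 shortest path.

1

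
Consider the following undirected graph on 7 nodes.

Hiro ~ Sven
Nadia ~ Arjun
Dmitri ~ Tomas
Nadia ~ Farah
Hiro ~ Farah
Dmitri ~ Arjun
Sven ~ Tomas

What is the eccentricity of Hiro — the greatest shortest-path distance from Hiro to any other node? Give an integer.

3

Distances from Hiro: Arjun:3, Dmitri:3, Farah:1, Nadia:2, Sven:1, Tomas:2.
The largest is 3 (to Arjun and Dmitri), so the eccentricity of Hiro is 3.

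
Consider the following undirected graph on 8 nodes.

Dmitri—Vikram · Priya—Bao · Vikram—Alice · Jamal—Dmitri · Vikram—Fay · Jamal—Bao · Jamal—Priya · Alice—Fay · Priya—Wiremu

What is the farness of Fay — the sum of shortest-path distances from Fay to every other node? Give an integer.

Distances from Fay: Alice:1, Bao:4, Dmitri:2, Jamal:3, Priya:4, Vikram:1, Wiremu:5.
Sum = 1 + 4 + 2 + 3 + 4 + 1 + 5 = 20.

20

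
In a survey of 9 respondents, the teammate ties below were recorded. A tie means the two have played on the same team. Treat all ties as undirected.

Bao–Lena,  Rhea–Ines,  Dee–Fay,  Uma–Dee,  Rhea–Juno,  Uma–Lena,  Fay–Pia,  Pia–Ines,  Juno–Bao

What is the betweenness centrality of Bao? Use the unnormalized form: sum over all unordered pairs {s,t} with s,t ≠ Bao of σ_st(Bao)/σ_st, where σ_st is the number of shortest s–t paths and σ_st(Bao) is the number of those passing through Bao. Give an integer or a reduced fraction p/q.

6

Pairs whose geodesics pass through Bao — Lena–Juno: 1; Lena–Rhea: 1; Lena–Ines: 1; Juno–Dee: 1; Juno–Uma: 1; Rhea–Uma: 1.
All other pairs contribute 0.
Summing the contributions gives betweenness(Bao) = 6.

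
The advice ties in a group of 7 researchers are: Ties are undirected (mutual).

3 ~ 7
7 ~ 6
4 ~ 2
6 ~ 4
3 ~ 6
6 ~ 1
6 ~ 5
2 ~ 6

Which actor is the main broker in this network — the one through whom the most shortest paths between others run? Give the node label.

Unnormalized betweenness of each node: 1:0, 2:0, 3:0, 4:0, 5:0, 6:13, 7:0.
6 has the largest value, 13, making it the main broker — the node through which the most shortest paths run.

6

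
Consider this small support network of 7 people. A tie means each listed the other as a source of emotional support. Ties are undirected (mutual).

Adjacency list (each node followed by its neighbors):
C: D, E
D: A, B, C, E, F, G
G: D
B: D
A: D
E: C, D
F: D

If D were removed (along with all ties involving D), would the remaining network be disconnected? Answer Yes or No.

Removing D leaves {A} with no path to {B}, so the network splits into 5 components. D is a cut vertex.

Yes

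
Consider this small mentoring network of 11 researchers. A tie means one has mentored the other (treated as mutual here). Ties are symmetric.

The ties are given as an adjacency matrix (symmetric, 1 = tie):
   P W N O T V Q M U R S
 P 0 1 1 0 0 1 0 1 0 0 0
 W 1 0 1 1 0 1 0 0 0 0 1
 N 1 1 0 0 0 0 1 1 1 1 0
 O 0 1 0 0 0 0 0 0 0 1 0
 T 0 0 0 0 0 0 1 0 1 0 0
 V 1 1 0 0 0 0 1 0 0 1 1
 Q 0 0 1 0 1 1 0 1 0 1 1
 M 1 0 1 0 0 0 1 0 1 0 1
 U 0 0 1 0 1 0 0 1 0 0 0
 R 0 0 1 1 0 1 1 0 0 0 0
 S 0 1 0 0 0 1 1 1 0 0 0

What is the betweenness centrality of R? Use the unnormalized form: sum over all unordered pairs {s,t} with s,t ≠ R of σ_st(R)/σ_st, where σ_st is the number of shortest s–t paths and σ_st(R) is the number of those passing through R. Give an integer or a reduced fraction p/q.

Pairs whose geodesics pass through R — N–O: 1/2; N–V: 1/4; O–T: 1; O–V: 1/2; O–Q: 1; O–M: 2/5; O–U: 1/2; V–U: 1/8.
All other pairs contribute 0.
Summing the contributions gives betweenness(R) = 171/40.

171/40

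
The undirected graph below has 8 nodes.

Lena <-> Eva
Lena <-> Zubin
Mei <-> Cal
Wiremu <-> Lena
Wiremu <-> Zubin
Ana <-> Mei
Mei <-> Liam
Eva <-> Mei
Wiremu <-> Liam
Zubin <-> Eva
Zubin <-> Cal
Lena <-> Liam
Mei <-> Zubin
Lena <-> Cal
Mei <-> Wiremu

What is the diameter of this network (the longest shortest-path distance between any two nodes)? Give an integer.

3

Eccentricity of each node (its greatest distance to any other): Ana:3, Cal:2, Eva:2, Lena:3, Liam:2, Mei:2, Wiremu:2, Zubin:2.
The maximum eccentricity is 3, realized for instance by the pair Lena–Ana via Lena – Eva – Mei – Ana. So the diameter is 3.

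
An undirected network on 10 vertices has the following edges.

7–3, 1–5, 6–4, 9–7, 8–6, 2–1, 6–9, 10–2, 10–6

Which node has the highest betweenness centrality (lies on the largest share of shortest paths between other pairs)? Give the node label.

Unnormalized betweenness of each node: 1:8, 2:14, 3:0, 4:0, 5:0, 6:27, 7:8, 8:0, 9:14, 10:18.
6 has the largest value, 27, making it the main broker — the node through which the most shortest paths run.

6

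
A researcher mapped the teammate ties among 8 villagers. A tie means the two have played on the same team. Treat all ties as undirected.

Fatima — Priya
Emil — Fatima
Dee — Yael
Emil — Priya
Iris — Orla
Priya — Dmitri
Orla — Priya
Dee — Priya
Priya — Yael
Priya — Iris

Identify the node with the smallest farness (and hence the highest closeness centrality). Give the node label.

Farness (sum of distances to all others) for each node — Dee:12, Dmitri:13, Emil:12, Fatima:12, Iris:12, Orla:12, Priya:7, Yael:12.
The smallest farness is 7, for Priya, so Priya has the highest closeness.

Priya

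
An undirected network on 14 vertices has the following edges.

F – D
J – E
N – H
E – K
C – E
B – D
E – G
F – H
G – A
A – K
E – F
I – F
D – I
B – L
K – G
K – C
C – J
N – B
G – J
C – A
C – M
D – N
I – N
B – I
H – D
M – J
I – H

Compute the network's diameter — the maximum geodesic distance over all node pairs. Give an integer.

6

Eccentricity of each node (its greatest distance to any other): A:6, B:5, C:5, D:4, E:4, F:3, G:5, H:4, I:4, J:5, K:5, L:6, M:6, N:5.
The maximum eccentricity is 6, realized for instance by the pair L–A via L – B – D – F – E – G – A. So the diameter is 6.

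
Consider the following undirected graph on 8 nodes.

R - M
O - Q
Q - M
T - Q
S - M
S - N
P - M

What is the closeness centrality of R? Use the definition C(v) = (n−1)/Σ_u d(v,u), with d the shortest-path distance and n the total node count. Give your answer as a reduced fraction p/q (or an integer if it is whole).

Distances from R: M:1, N:3, O:3, P:2, Q:2, S:2, T:3. Sum = 16.
n = 8, so closeness = 7/16.

7/16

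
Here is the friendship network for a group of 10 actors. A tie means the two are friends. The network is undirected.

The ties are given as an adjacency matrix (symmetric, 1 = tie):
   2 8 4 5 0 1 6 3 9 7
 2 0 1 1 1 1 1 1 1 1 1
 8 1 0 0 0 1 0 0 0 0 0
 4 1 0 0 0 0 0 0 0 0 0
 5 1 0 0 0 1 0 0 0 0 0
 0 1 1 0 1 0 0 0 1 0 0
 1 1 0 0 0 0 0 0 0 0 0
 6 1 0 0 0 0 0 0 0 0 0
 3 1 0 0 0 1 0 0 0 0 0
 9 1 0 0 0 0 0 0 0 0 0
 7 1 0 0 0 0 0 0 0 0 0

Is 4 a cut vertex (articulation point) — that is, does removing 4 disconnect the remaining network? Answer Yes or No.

No

Even without 4, every remaining node can still reach every other (the residual graph is connected), so 4 is not a cut vertex.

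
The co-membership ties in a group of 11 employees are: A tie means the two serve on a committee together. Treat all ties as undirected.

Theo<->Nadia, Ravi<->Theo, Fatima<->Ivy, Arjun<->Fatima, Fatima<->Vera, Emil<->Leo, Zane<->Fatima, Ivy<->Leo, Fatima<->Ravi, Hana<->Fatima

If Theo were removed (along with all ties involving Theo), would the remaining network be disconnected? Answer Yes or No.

Yes

Removing Theo leaves {Arjun, Emil, Fatima, Hana, Ivy, Leo, Ravi, Vera, and Zane} with no path to {Nadia}, so the network splits into 2 components. Theo is a cut vertex.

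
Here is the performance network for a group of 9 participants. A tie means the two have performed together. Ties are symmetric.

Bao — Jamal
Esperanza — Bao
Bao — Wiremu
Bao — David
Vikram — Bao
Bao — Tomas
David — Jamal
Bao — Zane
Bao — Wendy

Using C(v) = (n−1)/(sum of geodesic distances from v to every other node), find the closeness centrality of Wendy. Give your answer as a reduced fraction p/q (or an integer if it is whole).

Distances from Wendy: Bao:1, David:2, Esperanza:2, Jamal:2, Tomas:2, Vikram:2, Wiremu:2, Zane:2. Sum = 15.
n = 9, so closeness = 8/15.

8/15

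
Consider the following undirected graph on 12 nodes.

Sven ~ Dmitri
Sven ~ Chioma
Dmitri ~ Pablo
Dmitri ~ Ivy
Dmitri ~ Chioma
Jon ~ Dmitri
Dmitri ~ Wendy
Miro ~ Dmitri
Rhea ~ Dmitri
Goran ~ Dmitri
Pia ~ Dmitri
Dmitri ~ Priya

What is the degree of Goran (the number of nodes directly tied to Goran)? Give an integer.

1

Goran is directly tied to Dmitri. That is 1 neighbor, so the degree of Goran is 1.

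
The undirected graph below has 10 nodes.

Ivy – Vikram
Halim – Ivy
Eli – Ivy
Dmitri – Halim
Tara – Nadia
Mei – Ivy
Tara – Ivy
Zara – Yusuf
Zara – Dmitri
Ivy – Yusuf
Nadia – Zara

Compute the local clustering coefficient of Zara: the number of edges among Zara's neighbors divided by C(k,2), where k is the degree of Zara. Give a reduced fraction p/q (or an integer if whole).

Zara's neighbors: Dmitri, Nadia, and Yusuf (k = 3).
Possible neighbor pairs: C(3,2) = 3. Edges among them: none → e = 0.
Clustering(Zara) = 0/3 = 0.

0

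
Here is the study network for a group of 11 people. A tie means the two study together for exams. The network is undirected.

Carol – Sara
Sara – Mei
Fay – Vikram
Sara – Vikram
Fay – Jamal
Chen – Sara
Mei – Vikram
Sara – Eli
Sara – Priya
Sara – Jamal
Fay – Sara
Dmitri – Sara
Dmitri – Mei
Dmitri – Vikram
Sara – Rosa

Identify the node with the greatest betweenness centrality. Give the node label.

Sara

Unnormalized betweenness of each node: Carol:0, Chen:0, Dmitri:0, Eli:0, Fay:1/2, Jamal:0, Mei:0, Priya:0, Rosa:0, Sara:77/2, Vikram:1.
Sara has the largest value, 77/2, making it the main broker — the node through which the most shortest paths run.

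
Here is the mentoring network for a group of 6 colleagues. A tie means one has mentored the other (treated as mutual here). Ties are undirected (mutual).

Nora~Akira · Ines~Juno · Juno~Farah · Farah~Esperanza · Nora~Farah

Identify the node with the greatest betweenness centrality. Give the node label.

Farah

Unnormalized betweenness of each node: Akira:0, Esperanza:0, Farah:8, Ines:0, Juno:4, Nora:4.
Farah has the largest value, 8, making it the main broker — the node through which the most shortest paths run.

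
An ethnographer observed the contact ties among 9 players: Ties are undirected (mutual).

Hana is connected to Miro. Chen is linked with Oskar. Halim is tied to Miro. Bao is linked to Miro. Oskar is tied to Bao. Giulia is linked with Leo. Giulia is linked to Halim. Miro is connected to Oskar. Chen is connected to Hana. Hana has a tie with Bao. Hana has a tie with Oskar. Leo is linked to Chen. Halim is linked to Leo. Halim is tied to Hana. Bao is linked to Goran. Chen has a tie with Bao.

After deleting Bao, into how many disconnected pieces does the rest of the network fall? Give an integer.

2

Without Bao, the remaining ties split the others into: {Chen, Giulia, Halim, Hana, Leo, Miro, Oskar}; {Goran}.
That's 2 separate components.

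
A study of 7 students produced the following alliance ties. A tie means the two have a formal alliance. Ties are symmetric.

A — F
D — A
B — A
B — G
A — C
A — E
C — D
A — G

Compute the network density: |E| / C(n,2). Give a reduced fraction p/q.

There are 8 edges and 7 nodes, so the maximum possible is C(7,2) = 21.
Density = 8/21.

8/21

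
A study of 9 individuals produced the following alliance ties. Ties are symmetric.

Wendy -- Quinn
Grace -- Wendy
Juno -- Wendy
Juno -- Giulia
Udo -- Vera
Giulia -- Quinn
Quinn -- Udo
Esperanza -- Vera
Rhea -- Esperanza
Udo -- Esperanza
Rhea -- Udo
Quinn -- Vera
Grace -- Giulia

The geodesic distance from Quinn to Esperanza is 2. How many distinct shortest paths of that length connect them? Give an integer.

The shortest distance is 2. The length-2 paths are: Quinn–Vera–Esperanza; Quinn–Udo–Esperanza.
That gives 2 distinct shortest paths.

2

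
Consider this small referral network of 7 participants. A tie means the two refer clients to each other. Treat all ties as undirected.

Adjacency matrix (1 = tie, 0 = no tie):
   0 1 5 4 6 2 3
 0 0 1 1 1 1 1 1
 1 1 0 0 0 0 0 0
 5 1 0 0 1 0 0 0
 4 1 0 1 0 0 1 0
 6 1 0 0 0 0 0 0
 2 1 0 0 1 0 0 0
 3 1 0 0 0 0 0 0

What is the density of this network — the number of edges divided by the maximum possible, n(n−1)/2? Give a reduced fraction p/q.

8/21

There are 8 edges and 7 nodes, so the maximum possible is C(7,2) = 21.
Density = 8/21.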